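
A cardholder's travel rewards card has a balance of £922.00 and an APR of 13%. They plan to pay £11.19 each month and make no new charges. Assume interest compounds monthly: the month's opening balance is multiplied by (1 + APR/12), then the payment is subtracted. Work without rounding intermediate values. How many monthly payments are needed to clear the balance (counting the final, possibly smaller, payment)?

Monthly rate r = 13%/12 = 1.08333% = 0.0108333.
Recurrence: B ← B·(1+r) − £11.19.
Month 1: interest £9.99; balance after payment £920.80.
Month 2: interest £9.98; balance after payment £919.58.
Closed form: n = −ln(1 − rB₀/P)/ln(1+r) = −ln(0.10739)/ln(1.01083) ≈ 207.081, so the balance reaches zero during payment 208.

208 months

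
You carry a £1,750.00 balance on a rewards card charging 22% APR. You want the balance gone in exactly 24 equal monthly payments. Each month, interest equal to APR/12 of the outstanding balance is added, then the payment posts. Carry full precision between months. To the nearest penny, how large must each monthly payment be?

£90.79

Monthly rate r = 22%/12 = 1.83333% = 0.0183333.
Level-payment amortization: P = B₀·r / (1 − (1+r)^(−n)) = 1750.00·0.0183333 / (1 − 1.01833^(−24)).
Denominator 1 − (1+r)^(−24) = 0.353392164.
P = 32.0833 / 0.353392164 ≈ 90.79.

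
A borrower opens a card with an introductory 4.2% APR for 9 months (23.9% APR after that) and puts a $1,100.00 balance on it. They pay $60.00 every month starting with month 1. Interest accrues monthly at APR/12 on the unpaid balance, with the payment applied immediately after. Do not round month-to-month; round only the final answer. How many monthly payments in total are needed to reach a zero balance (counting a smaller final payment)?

Promo months 1–9 at r₀ = 4.2%/12 = 0.0035; months 10+ at r₁ = 23.9%/12 = 0.0199167.
After month 9: iterate B ← B·(1+r₀) − $60.00 for 9 months → $587.52.
Then at r₁ with $60.00/mo: n₂ = −ln(1 − r₁·B/P)/ln(1+r₁) ≈ 11.00 → 12 more payments.

21 months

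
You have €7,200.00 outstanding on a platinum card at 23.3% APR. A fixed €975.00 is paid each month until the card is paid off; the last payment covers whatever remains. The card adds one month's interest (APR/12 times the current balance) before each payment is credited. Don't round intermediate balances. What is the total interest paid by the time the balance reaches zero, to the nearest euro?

€647

Monthly rate r = 23.3%/12 = 1.94167% = 0.0194167.
Payoff takes n = ⌈−ln(1 − rB₀/P)/ln(1+r)⌉ = ⌈8.048⌉ = 9 payments; the last is €47.16.
Total paid = 8·€975.00 + €47.16 = €7,847.16.
Total interest = total paid − principal = €7,847.16 − €7,200.00 = €647.16.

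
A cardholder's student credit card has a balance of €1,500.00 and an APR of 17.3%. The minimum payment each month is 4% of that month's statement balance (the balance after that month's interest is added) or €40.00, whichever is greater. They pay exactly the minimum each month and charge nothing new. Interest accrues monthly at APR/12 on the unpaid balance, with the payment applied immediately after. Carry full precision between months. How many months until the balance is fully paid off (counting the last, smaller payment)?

47 months

Monthly rate r = 17.3%/12 = 1.44167% = 0.0144167.
While 4% of the post-interest balance exceeds €40.00, each month B ← (B·(1+r))·(1 − 0.04), i.e. B shrinks by the factor (1+r)·0.96 = 0.97384.
This holds for months 1–16. Entering month 17 the balance is €981.51; 4% of the post-interest balance is now below €40.00, so the flat €40.00 minimum applies from here.
From month 17 a fixed €40.00 at rate r clears €981.51 in 31 more payments. Total: 16 + 31 = 47 months.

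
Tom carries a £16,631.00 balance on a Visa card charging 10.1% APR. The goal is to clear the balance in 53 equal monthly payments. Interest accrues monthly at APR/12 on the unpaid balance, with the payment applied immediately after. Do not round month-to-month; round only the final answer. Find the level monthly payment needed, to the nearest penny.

Monthly rate r = 10.1%/12 = 0.841667% = 0.00841667.
Level-payment amortization: P = B₀·r / (1 − (1+r)^(−n)) = 16631.00·0.00841667 / (1 − 1.00842^(−53)).
Denominator 1 − (1+r)^(−53) = 0.358673463.
P = 139.978 / 0.358673463 ≈ 390.26.

£390.26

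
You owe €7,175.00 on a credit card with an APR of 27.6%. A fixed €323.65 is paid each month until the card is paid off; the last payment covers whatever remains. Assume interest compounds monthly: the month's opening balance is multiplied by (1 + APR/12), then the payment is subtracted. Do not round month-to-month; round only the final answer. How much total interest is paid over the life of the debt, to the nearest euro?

Monthly rate r = 27.6%/12 = 2.3% = 0.023.
Payoff takes n = ⌈−ln(1 − rB₀/P)/ln(1+r)⌉ = ⌈31.360⌉ = 32 payments; the last is €117.50.
Total paid = 31·€323.65 + €117.50 = €10,150.65.
Total interest = total paid − principal = €10,150.65 − €7,175.00 = €2,975.65.

€2,976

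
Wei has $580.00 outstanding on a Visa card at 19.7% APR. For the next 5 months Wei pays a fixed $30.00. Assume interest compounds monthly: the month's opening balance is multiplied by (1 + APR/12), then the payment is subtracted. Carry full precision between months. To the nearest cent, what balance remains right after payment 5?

$474.19

Monthly rate r = 19.7%/12 = 1.64167% = 0.0164167.
Each month: B ← B·(1+r) − $30.00.
Month 1: interest $9.52; balance after payment $559.52.
Month 2: interest $9.19; balance after payment $538.71.
Month 3: interest $8.84; balance after payment $517.55.
Month 4: interest $8.50; balance after payment $496.05.
Month 5: interest $8.14; balance after payment $474.19.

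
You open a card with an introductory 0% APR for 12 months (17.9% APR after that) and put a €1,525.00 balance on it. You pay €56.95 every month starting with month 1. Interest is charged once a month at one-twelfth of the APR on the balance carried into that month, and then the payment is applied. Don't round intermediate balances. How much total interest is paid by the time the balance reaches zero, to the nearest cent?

Promo months 1–12 at r₀ = 0%/12 = 0; months 13+ at r₁ = 17.9%/12 = 0.0149167.
After month 12 (no interest yet): B = €1,525.00 − 12·€56.95 = €841.60.
Then at r₁ with €56.95/mo: n₂ = −ln(1 − r₁·B/P)/ln(1+r₁) ≈ 16.82 → 17 more payments.
Total paid = 28·€56.95 + €46.67 = €1,641.27; interest = €1,641.27 − €1,525.00 = €116.27.

€116.27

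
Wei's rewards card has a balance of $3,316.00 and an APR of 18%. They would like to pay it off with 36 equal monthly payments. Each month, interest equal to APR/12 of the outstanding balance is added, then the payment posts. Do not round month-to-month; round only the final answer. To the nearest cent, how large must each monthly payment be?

Monthly rate r = 18%/12 = 1.5% = 0.015.
Level-payment amortization: P = B₀·r / (1 − (1+r)^(−n)) = 3316.00·0.015 / (1 − 1.015^(−36)).
Denominator 1 − (1+r)^(−36) = 0.414910265.
P = 49.74 / 0.414910265 ≈ 119.88.

$119.88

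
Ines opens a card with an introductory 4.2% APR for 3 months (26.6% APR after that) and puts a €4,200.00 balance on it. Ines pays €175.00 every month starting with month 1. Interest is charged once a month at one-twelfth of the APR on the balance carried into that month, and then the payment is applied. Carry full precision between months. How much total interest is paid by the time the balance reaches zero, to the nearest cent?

€1,405.76

Promo months 1–3 at r₀ = 4.2%/12 = 0.0035; months 4+ at r₁ = 26.6%/12 = 0.0221667.
After month 3: iterate B ← B·(1+r₀) − €175.00 for 3 months → €3,717.41.
Then at r₁ with €175.00/mo: n₂ = −ln(1 − r₁·B/P)/ln(1+r₁) ≈ 29.03 → 30 more payments.
Total paid = 32·€175.00 + €5.76 = €5,605.76; interest = €5,605.76 − €4,200.00 = €1,405.76.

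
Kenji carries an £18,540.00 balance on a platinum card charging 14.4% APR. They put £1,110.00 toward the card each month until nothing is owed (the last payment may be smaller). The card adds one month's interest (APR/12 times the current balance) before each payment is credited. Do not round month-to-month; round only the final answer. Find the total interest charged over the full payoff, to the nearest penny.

Monthly rate r = 14.4%/12 = 1.2% = 0.012.
Payoff takes n = ⌈−ln(1 − rB₀/P)/ln(1+r)⌉ = ⌈18.752⌉ = 19 payments; the last is £835.92.
Total paid = 18·£1,110.00 + £835.92 = £20,815.92.
Total interest = total paid − principal = £20,815.92 − £18,540.00 = £2,275.92.

£2,275.92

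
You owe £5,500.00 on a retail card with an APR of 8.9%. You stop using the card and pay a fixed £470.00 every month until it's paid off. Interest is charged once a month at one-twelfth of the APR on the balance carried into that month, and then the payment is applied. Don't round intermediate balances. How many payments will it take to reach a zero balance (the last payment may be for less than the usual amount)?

13 payments

Monthly rate r = 8.9%/12 = 0.741667% = 0.00741667.
Recurrence: B ← B·(1+r) − £470.00.
Month 1: interest £40.79; balance after payment £5,070.79.
Month 2: interest £37.61; balance after payment £4,638.40.
Closed form: n = −ln(1 − rB₀/P)/ln(1+r) = −ln(0.91321)/ln(1.00742) ≈ 12.287, so the balance reaches zero during payment 13.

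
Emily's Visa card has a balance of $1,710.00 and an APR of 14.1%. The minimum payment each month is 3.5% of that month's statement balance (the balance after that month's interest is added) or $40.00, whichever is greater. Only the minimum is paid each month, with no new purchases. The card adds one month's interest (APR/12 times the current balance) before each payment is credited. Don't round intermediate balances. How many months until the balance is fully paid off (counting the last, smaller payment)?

52 months

Monthly rate r = 14.1%/12 = 1.175% = 0.01175.
While 3.5% of the post-interest balance exceeds $40.00, each month B ← (B·(1+r))·(1 − 0.035), i.e. B shrinks by the factor (1+r)·0.965 = 0.97634.
This holds for months 1–18. Entering month 19 the balance is $1,111.23; 3.5% of the post-interest balance is now below $40.00, so the flat $40.00 minimum applies from here.
From month 19 a fixed $40.00 at rate r clears $1,111.23 in 34 more payments. Total: 18 + 34 = 52 months.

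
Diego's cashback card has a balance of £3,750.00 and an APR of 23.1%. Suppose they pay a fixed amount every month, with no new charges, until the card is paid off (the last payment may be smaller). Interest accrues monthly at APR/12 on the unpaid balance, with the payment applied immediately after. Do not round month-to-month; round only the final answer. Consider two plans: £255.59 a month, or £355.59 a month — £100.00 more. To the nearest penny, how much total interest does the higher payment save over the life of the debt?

Monthly rate r = 23.1%/12 = 1.925% = 0.01925.
At £255.59/mo: n = ⌈−ln(1 − rB₀/P)/ln(1+r)⌉ = 18 payments (last £104.49); total interest = total paid − £3,750.00 = £699.52.
At £355.59/mo: 12 payments (last £320.56); total interest £482.05.
Interest saved = £699.52 − £482.05 = £217.47.

£217.47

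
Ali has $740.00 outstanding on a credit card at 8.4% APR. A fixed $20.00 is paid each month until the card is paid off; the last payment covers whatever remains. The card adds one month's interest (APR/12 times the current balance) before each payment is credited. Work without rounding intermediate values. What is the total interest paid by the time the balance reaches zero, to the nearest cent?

Monthly rate r = 8.4%/12 = 0.7% = 0.007.
Payoff takes n = ⌈−ln(1 − rB₀/P)/ln(1+r)⌉ = ⌈42.972⌉ = 43 payments; the last is $19.44.
Total paid = 42·$20.00 + $19.44 = $859.44.
Total interest = total paid − principal = $859.44 − $740.00 = $119.44.

$119.44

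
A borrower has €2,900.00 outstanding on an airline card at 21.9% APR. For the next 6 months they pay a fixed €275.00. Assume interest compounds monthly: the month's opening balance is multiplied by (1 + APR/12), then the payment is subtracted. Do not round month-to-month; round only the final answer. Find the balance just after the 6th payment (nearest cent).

€1,505.26

Monthly rate r = 21.9%/12 = 1.825% = 0.01825.
Each month: B ← B·(1+r) − €275.00.
Month 1: interest €52.92; balance after payment €2,677.93.
Month 2: interest €48.87; balance after payment €2,451.80.
Month 3: interest €44.75; balance after payment €2,221.54.
Month 4: interest €40.54; balance after payment €1,987.09.
Month 5: interest €36.26; balance after payment €1,748.35.
Month 6: interest €31.91; balance after payment €1,505.26.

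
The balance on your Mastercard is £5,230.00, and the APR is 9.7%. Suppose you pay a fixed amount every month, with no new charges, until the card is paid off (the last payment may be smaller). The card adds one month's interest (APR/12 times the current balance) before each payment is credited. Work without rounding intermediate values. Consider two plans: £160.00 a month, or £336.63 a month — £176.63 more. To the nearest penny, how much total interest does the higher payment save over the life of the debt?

£486.26

Monthly rate r = 9.7%/12 = 0.808333% = 0.00808333.
At £160.00/mo: n = ⌈−ln(1 − rB₀/P)/ln(1+r)⌉ = 39 payments (last £17.90); total interest = total paid − £5,230.00 = £867.90.
At £336.63/mo: 17 payments (last £225.56); total interest £381.64.
Interest saved = £867.90 − £381.64 = £486.26.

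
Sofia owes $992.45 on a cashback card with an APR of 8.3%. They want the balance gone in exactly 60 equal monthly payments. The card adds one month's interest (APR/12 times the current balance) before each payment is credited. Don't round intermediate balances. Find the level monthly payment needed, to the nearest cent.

$20.27

Monthly rate r = 8.3%/12 = 0.691667% = 0.00691667.
Level-payment amortization: P = B₀·r / (1 − (1+r)^(−n)) = 992.45·0.00691667 / (1 − 1.00692^(−60)).
Denominator 1 − (1+r)^(−60) = 0.338715667.
P = 6.86445 / 0.338715667 ≈ 20.27.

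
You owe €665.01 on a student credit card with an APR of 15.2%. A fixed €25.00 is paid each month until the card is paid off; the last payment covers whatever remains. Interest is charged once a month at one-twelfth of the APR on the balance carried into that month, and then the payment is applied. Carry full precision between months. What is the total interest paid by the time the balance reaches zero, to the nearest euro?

Monthly rate r = 15.2%/12 = 1.26667% = 0.0126667.
Payoff takes n = ⌈−ln(1 − rB₀/P)/ln(1+r)⌉ = ⌈32.643⌉ = 33 payments; the last is €16.12.
Total paid = 32·€25.00 + €16.12 = €816.12.
Total interest = total paid − principal = €816.12 − €665.01 = €151.11.

€151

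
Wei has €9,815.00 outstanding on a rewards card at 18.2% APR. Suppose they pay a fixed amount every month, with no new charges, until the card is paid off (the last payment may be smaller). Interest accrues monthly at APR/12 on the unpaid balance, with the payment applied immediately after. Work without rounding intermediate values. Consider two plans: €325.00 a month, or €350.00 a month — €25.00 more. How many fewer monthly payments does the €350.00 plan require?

4 fewer payments

Monthly rate r = 18.2%/12 = 1.51667% = 0.0151667.
At €325.00/mo: n = ⌈−ln(1 − rB₀/P)/ln(1+r)⌉ = 41 payments (last €225.90); total interest = total paid − €9,815.00 = €3,410.90.
At €350.00/mo: 37 payments (last €280.26); total interest €3,065.26.
Payments saved = 41 − 37 = 4.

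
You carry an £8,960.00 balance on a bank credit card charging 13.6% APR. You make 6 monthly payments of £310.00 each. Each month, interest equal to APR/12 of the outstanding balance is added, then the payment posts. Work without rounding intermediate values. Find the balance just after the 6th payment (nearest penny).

Monthly rate r = 13.6%/12 = 1.13333% = 0.0113333.
Each month: B ← B·(1+r) − £310.00.
Month 1: interest £101.55; balance after payment £8,751.55.
Month 2: interest £99.18; balance after payment £8,540.73.
Month 3: interest £96.79; balance after payment £8,327.53.
Month 4: interest £94.38; balance after payment £8,111.90.
Month 5: interest £91.93; balance after payment £7,893.84.
Month 6: interest £89.46; balance after payment £7,673.30.

£7,673.30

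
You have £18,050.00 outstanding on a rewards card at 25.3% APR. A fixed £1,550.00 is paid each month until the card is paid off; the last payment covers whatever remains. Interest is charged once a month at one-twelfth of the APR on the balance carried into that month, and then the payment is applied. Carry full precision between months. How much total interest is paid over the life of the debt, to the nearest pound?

Monthly rate r = 25.3%/12 = 2.10833% = 0.0210833.
Payoff takes n = ⌈−ln(1 − rB₀/P)/ln(1+r)⌉ = ⌈13.503⌉ = 14 payments; the last is £783.41.
Total paid = 13·£1,550.00 + £783.41 = £20,933.41.
Total interest = total paid − principal = £20,933.41 − £18,050.00 = £2,883.41.

£2,883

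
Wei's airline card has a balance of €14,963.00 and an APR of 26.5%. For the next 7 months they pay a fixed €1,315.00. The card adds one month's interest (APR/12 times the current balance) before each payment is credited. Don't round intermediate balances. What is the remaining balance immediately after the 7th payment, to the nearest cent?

€7,597.26

Monthly rate r = 26.5%/12 = 2.20833% = 0.0220833.
Each month: B ← B·(1+r) − €1,315.00.
Month 1: interest €330.43; balance after payment €13,978.43.
Month 2: interest €308.69; balance after payment €12,972.12.
Month 3: interest €286.47; balance after payment €11,943.59.
Month 4: interest €263.75; balance after payment €10,892.35.
Month 5: interest €240.54; balance after payment €9,817.88.
Month 6: interest €216.81; balance after payment €8,719.70.
Month 7: interest €192.56; balance after payment €7,597.26.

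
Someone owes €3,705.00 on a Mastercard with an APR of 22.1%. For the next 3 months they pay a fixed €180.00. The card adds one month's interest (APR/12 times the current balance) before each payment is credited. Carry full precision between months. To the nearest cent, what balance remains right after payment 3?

Monthly rate r = 22.1%/12 = 1.84167% = 0.0184167.
Each month: B ← B·(1+r) − €180.00.
Month 1: interest €68.23; balance after payment €3,593.23.
Month 2: interest €66.18; balance after payment €3,479.41.
Month 3: interest €64.08; balance after payment €3,363.49.

€3,363.49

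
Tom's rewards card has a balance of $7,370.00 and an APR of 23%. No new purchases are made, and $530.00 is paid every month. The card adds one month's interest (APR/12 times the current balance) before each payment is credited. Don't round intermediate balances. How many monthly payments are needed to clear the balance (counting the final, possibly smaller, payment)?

17 months

Monthly rate r = 23%/12 = 1.91667% = 0.0191667.
Recurrence: B ← B·(1+r) − $530.00.
Month 1: interest $141.26; balance after payment $6,981.26.
Month 2: interest $133.81; balance after payment $6,585.07.
Closed form: n = −ln(1 − rB₀/P)/ln(1+r) = −ln(0.73347)/ln(1.01917) ≈ 16.326, so the balance reaches zero during payment 17.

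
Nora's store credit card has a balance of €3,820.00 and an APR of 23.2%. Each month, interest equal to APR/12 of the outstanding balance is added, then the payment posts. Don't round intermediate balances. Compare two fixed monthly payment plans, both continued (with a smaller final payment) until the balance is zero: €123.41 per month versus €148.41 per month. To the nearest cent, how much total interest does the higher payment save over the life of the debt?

€544.91

Monthly rate r = 23.2%/12 = 1.93333% = 0.0193333.
At €123.41/mo: n = ⌈−ln(1 − rB₀/P)/ln(1+r)⌉ = 48 payments (last €80.19); total interest = total paid − €3,820.00 = €2,060.46.
At €148.41/mo: 36 payments (last €141.20); total interest €1,515.55.
Interest saved = €2,060.46 − €1,515.55 = €544.91.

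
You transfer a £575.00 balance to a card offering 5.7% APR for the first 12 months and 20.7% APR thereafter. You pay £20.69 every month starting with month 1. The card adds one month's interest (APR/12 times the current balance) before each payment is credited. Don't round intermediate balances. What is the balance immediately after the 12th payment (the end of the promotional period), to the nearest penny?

£353.77

Promo months 1–12 at r₀ = 5.7%/12 = 0.00475; months 13+ at r₁ = 20.7%/12 = 0.01725.
After month 12: iterate B ← B·(1+r₀) − £20.69 for 12 months → £353.77.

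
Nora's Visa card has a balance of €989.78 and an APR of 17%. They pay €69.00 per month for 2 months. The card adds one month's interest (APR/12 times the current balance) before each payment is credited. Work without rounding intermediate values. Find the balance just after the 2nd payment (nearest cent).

€879.04

Monthly rate r = 17%/12 = 1.41667% = 0.0141667.
Each month: B ← B·(1+r) − €69.00.
Month 1: interest €14.02; balance after payment €934.80.
Month 2: interest €13.24; balance after payment €879.04.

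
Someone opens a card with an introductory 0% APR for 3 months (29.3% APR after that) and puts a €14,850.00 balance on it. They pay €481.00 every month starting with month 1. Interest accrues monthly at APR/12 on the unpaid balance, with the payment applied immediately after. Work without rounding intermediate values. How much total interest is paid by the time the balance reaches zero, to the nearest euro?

€9,349

Promo months 1–3 at r₀ = 0%/12 = 0; months 4+ at r₁ = 29.3%/12 = 0.0244167.
After month 3 (no interest yet): B = €14,850.00 − 3·€481.00 = €13,407.00.
Then at r₁ with €481.00/mo: n₂ = −ln(1 − r₁·B/P)/ln(1+r₁) ≈ 47.31 → 48 more payments.
Total paid = 50·€481.00 + €149.19 = €24,199.19; interest = €24,199.19 − €14,850.00 = €9,349.19.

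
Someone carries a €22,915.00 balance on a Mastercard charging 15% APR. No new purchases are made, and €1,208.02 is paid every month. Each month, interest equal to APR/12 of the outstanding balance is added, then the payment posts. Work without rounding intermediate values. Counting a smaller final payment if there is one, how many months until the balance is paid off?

22 payments

Monthly rate r = 15%/12 = 1.25% = 0.0125.
Recurrence: B ← B·(1+r) − €1,208.02.
Month 1: interest €286.44; balance after payment €21,993.42.
Month 2: interest €274.92; balance after payment €21,060.32.
Closed form: n = −ln(1 − rB₀/P)/ln(1+r) = −ln(0.76289)/ln(1.0125) ≈ 21.787, so the balance reaches zero during payment 22.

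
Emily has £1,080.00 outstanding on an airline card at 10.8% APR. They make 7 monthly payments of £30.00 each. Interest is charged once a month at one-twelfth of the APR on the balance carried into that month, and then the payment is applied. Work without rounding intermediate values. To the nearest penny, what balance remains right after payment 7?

Monthly rate r = 10.8%/12 = 0.9% = 0.009.
Each month: B ← B·(1+r) − £30.00.
Month 1: interest £9.72; balance after payment £1,059.72.
Month 2: interest £9.54; balance after payment £1,039.26.
Month 3: interest £9.35; balance after payment £1,018.61.
Month 4: interest £9.17; balance after payment £997.78.
Month 5: interest £8.98; balance after payment £976.76.
Month 6: interest £8.79; balance after payment £955.55.
Month 7: interest £8.60; balance after payment £934.15.

£934.15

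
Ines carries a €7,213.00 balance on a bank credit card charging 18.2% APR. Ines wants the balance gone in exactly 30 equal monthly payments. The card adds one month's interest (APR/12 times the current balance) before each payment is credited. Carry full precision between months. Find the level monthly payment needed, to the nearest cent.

€301.05

Monthly rate r = 18.2%/12 = 1.51667% = 0.0151667.
Level-payment amortization: P = B₀·r / (1 − (1+r)^(−n)) = 7213.00·0.0151667 / (1 − 1.01517^(−30)).
Denominator 1 − (1+r)^(−30) = 0.363381102.
P = 109.397 / 0.363381102 ≈ 301.05.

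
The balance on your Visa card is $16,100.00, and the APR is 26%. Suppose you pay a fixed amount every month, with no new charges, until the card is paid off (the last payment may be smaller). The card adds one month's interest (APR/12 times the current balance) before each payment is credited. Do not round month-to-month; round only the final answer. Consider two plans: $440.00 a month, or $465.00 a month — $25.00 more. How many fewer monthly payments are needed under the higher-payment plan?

Monthly rate r = 26%/12 = 2.16667% = 0.0216667.
At $440.00/mo: n = ⌈−ln(1 − rB₀/P)/ln(1+r)⌉ = 74 payments (last $192.26); total interest = total paid − $16,100.00 = $16,212.26.
At $465.00/mo: 65 payments (last $329.76); total interest $13,989.76.
Payments saved = 74 − 65 = 9.

9 fewer payments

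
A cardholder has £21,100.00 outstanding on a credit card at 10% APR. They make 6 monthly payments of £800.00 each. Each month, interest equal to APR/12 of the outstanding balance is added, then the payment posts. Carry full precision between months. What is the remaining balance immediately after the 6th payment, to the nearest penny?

£17,276.11

Monthly rate r = 10%/12 = 0.833333% = 0.00833333.
Each month: B ← B·(1+r) − £800.00.
Month 1: interest £175.83; balance after payment £20,475.83.
Month 2: interest £170.63; balance after payment £19,846.47.
Month 3: interest £165.39; balance after payment £19,211.85.
Month 4: interest £160.10; balance after payment £18,571.95.
Month 5: interest £154.77; balance after payment £17,926.72.
Month 6: interest £149.39; balance after payment £17,276.11.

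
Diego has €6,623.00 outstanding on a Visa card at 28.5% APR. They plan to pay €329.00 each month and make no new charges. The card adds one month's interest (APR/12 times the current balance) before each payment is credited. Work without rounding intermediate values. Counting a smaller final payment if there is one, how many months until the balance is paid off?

28 months

Monthly rate r = 28.5%/12 = 2.375% = 0.02375.
Recurrence: B ← B·(1+r) − €329.00.
Month 1: interest €157.30; balance after payment €6,451.30.
Month 2: interest €153.22; balance after payment €6,275.51.
Closed form: n = −ln(1 − rB₀/P)/ln(1+r) = −ln(0.5219)/ln(1.02375) ≈ 27.704, so the balance reaches zero during payment 28.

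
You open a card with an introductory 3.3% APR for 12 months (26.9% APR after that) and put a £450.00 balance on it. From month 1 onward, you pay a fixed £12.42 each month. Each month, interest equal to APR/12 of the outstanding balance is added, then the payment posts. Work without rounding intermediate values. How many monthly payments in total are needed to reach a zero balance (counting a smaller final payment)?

50 payments

Promo months 1–12 at r₀ = 3.3%/12 = 0.00275; months 13+ at r₁ = 26.9%/12 = 0.0224167.
After month 12: iterate B ← B·(1+r₀) − £12.42 for 12 months → £313.76.
Then at r₁ with £12.42/mo: n₂ = −ln(1 − r₁·B/P)/ln(1+r₁) ≈ 37.68 → 38 more payments.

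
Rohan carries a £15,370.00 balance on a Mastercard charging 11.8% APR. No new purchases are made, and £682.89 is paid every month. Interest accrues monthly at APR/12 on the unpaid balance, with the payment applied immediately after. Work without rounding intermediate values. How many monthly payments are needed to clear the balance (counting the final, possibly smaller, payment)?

Monthly rate r = 11.8%/12 = 0.983333% = 0.00983333.
Recurrence: B ← B·(1+r) − £682.89.
Month 1: interest £151.14; balance after payment £14,838.25.
Month 2: interest £145.91; balance after payment £14,301.27.
Closed form: n = −ln(1 − rB₀/P)/ln(1+r) = −ln(0.77868)/ln(1.00983) ≈ 25.565, so the balance reaches zero during payment 26.

26 payments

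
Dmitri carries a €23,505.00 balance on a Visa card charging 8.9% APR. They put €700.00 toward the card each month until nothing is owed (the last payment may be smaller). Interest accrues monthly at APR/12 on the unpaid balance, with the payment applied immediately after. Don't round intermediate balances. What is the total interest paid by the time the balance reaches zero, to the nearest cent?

Monthly rate r = 8.9%/12 = 0.741667% = 0.00741667.
Payoff takes n = ⌈−ln(1 − rB₀/P)/ln(1+r)⌉ = ⌈38.759⌉ = 39 payments; the last is €532.01.
Total paid = 38·€700.00 + €532.01 = €27,132.01.
Total interest = total paid − principal = €27,132.01 − €23,505.00 = €3,627.01.

€3,627.01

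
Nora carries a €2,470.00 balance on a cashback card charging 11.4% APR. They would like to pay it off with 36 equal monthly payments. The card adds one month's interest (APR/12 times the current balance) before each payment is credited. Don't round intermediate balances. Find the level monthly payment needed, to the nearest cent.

€81.33

Monthly rate r = 11.4%/12 = 0.95% = 0.0095.
Level-payment amortization: P = B₀·r / (1 − (1+r)^(−n)) = 2470.00·0.0095 / (1 − 1.0095^(−36)).
Denominator 1 − (1+r)^(−36) = 0.288504165.
P = 23.465 / 0.288504165 ≈ 81.33.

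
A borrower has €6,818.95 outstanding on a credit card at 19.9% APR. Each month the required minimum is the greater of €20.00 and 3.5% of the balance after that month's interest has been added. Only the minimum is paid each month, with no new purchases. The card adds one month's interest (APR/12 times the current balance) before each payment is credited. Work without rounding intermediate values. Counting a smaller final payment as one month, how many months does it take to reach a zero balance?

Monthly rate r = 19.9%/12 = 1.65833% = 0.0165833.
While 3.5% of the post-interest balance exceeds €20.00, each month B ← (B·(1+r))·(1 − 0.035), i.e. B shrinks by the factor (1+r)·0.965 = 0.981.
This holds for months 1–131. Entering month 132 the balance is €552.75; 3.5% of the post-interest balance is now below €20.00, so the flat €20.00 minimum applies from here.
From month 132 a fixed €20.00 at rate r clears €552.75 in 38 more payments. Total: 131 + 38 = 169 months.

169 months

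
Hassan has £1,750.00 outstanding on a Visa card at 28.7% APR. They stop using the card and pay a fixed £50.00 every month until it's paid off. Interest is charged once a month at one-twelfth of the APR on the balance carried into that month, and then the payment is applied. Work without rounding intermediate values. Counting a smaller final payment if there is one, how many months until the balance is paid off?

Monthly rate r = 28.7%/12 = 2.39167% = 0.0239167.
Recurrence: B ← B·(1+r) − £50.00.
Month 1: interest £41.85; balance after payment £1,741.85.
Month 2: interest £41.66; balance after payment £1,733.51.
Closed form: n = −ln(1 − rB₀/P)/ln(1+r) = −ln(0.16292)/ln(1.02392) ≈ 76.772, so the balance reaches zero during payment 77.

77 months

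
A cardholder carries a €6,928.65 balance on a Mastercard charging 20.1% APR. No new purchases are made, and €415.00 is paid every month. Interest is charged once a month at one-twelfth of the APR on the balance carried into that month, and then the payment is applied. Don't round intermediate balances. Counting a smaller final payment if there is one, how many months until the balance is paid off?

Monthly rate r = 20.1%/12 = 1.675% = 0.01675.
Recurrence: B ← B·(1+r) − €415.00.
Month 1: interest €116.05; balance after payment €6,629.70.
Month 2: interest €111.05; balance after payment €6,325.75.
Closed form: n = −ln(1 − rB₀/P)/ln(1+r) = −ln(0.72035)/ln(1.01675) ≈ 19.747, so the balance reaches zero during payment 20.

20 payments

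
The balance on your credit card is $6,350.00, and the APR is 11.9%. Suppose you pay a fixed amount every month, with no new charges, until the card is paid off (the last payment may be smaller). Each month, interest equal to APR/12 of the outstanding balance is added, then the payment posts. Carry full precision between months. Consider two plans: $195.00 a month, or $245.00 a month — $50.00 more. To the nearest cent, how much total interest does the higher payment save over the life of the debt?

Monthly rate r = 11.9%/12 = 0.991667% = 0.00991667.
At $195.00/mo: n = ⌈−ln(1 − rB₀/P)/ln(1+r)⌉ = 40 payments (last $101.65); total interest = total paid − $6,350.00 = $1,356.65.
At $245.00/mo: 31 payments (last $26.35); total interest $1,026.35.
Interest saved = $1,356.65 − $1,026.35 = $330.30.

$330.30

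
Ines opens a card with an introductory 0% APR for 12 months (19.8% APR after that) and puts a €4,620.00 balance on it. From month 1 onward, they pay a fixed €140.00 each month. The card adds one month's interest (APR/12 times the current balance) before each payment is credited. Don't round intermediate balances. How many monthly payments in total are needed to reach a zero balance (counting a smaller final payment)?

38 months

Promo months 1–12 at r₀ = 0%/12 = 0; months 13+ at r₁ = 19.8%/12 = 0.0165.
After month 12 (no interest yet): B = €4,620.00 − 12·€140.00 = €2,940.00.
Then at r₁ with €140.00/mo: n₂ = −ln(1 − r₁·B/P)/ln(1+r₁) ≈ 25.99 → 26 more payments.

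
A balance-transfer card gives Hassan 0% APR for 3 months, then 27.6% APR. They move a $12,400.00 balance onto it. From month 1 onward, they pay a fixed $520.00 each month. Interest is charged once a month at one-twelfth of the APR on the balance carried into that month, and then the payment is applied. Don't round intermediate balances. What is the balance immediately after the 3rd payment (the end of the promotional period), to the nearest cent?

$10,840.00

Promo months 1–3 at r₀ = 0%/12 = 0; months 4+ at r₁ = 27.6%/12 = 0.023.
After month 3 (no interest yet): B = $12,400.00 − 3·$520.00 = $10,840.00.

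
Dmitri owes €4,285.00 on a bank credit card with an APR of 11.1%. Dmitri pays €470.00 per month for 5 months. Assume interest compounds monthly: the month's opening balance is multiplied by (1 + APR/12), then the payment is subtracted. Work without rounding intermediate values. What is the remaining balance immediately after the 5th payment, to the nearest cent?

€2,093.00

Monthly rate r = 11.1%/12 = 0.925% = 0.00925.
Each month: B ← B·(1+r) − €470.00.
Month 1: interest €39.64; balance after payment €3,854.64.
Month 2: interest €35.66; balance after payment €3,420.29.
Month 3: interest €31.64; balance after payment €2,981.93.
Month 4: interest €27.58; balance after payment €2,539.51.
Month 5: interest €23.49; balance after payment €2,093.00.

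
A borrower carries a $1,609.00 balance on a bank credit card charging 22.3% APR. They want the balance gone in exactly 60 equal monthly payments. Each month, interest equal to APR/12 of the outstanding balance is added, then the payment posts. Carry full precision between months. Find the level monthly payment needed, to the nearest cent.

Monthly rate r = 22.3%/12 = 1.85833% = 0.0185833.
Level-payment amortization: P = B₀·r / (1 − (1+r)^(−n)) = 1609.00·0.0185833 / (1 − 1.01858^(−60)).
Denominator 1 − (1+r)^(−60) = 0.668711731.
P = 29.9006 / 0.668711731 ≈ 44.71.

$44.71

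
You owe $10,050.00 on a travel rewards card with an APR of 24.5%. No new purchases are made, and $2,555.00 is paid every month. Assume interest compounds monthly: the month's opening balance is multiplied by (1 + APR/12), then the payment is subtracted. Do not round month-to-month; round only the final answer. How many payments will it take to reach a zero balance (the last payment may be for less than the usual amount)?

5 months

Monthly rate r = 24.5%/12 = 2.04167% = 0.0204167.
Recurrence: B ← B·(1+r) − $2,555.00.
Month 1: interest $205.19; balance after payment $7,700.19.
Month 2: interest $157.21; balance after payment $5,302.40.
Month 3: interest $108.26; balance after payment $2,855.66.
Month 4: interest $58.30; balance after payment $358.96.
Month 5: interest $7.33; balance after payment $0.00.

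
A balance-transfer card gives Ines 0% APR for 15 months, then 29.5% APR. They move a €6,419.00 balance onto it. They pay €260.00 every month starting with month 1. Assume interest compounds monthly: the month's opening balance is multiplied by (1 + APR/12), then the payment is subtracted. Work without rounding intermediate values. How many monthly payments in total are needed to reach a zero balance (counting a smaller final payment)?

Promo months 1–15 at r₀ = 0%/12 = 0; months 16+ at r₁ = 29.5%/12 = 0.0245833.
After month 15 (no interest yet): B = €6,419.00 − 15·€260.00 = €2,519.00.
Then at r₁ with €260.00/mo: n₂ = −ln(1 − r₁·B/P)/ln(1+r₁) ≈ 11.20 → 12 more payments.

27 months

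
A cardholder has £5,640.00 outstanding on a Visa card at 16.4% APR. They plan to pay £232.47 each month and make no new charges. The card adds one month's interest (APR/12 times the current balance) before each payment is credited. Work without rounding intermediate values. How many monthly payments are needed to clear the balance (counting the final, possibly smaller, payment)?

30 payments

Monthly rate r = 16.4%/12 = 1.36667% = 0.0136667.
Recurrence: B ← B·(1+r) − £232.47.
Month 1: interest £77.08; balance after payment £5,484.61.
Month 2: interest £74.96; balance after payment £5,327.10.
Closed form: n = −ln(1 − rB₀/P)/ln(1+r) = −ln(0.66843)/ln(1.01367) ≈ 29.676, so the balance reaches zero during payment 30.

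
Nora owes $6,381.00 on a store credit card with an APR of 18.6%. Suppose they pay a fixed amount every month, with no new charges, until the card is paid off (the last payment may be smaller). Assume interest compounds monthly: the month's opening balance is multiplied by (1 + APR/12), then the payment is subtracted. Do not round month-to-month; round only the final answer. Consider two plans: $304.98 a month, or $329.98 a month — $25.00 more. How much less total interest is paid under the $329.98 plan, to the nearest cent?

Monthly rate r = 18.6%/12 = 1.55% = 0.0155.
At $304.98/mo: n = ⌈−ln(1 − rB₀/P)/ln(1+r)⌉ = 26 payments (last $148.92); total interest = total paid − $6,381.00 = $1,392.42.
At $329.98/mo: 24 payments (last $54.55); total interest $1,263.09.
Interest saved = $1,392.42 − $1,263.09 = $129.33.

$129.33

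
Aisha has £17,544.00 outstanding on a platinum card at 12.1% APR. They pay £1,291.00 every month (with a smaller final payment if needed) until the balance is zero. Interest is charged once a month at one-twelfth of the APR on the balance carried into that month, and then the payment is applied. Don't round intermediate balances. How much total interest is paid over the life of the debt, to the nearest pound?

£1,421

Monthly rate r = 12.1%/12 = 1.00833% = 0.0100833.
Payoff takes n = ⌈−ln(1 − rB₀/P)/ln(1+r)⌉ = ⌈14.689⌉ = 15 payments; the last is £890.84.
Total paid = 14·£1,291.00 + £890.84 = £18,964.84.
Total interest = total paid − principal = £18,964.84 − £17,544.00 = £1,420.84.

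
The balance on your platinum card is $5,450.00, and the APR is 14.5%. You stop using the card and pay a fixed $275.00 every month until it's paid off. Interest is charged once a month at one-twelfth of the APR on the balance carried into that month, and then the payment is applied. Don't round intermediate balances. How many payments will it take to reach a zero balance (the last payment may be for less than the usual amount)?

23 payments

Monthly rate r = 14.5%/12 = 1.20833% = 0.0120833.
Recurrence: B ← B·(1+r) − $275.00.
Month 1: interest $65.85; balance after payment $5,240.85.
Month 2: interest $63.33; balance after payment $5,029.18.
Closed form: n = −ln(1 − rB₀/P)/ln(1+r) = −ln(0.76053)/ln(1.01208) ≈ 22.791, so the balance reaches zero during payment 23.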